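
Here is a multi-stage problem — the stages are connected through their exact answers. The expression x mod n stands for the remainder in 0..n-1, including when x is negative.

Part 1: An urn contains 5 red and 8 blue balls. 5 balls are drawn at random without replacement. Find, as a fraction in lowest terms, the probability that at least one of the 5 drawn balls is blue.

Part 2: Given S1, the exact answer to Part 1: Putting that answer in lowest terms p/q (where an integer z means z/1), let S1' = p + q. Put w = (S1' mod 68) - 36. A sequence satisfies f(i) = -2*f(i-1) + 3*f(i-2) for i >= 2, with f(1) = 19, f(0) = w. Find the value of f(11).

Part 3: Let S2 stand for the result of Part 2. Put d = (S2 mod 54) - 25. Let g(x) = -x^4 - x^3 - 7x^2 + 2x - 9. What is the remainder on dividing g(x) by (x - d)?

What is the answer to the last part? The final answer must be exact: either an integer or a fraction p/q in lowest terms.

Part 1: total draws C(13,5) = 1287; complement C(5,5) = 1; favorable 1287 - 1 = 1286; P = 1286/1287; answer 1286/1287
Part 2: S1 = 1286/1287; threaded value p + q = 2573; w = 21; f(2) = -2*(19) + 3*(21) = 25; iterating: f(2)=25, f(3)=7, f(4)=61, f(5)=-101, f(6)=385, f(7)=-1073, f(8)=3301, f(9)=-9821, f(10)=29545, f(11)=-88553; answer -88553
Part 3: S2 = -88553; d = -18; remainder = value at the root: -1*(-18)^4 - 1*(-18)^3 - 7*(-18)^2 + 2*(-18)^1 - 9 = (-104976) + (5832) + (-2268) + (-36) + (-9) = -101457; answer -101457

-101457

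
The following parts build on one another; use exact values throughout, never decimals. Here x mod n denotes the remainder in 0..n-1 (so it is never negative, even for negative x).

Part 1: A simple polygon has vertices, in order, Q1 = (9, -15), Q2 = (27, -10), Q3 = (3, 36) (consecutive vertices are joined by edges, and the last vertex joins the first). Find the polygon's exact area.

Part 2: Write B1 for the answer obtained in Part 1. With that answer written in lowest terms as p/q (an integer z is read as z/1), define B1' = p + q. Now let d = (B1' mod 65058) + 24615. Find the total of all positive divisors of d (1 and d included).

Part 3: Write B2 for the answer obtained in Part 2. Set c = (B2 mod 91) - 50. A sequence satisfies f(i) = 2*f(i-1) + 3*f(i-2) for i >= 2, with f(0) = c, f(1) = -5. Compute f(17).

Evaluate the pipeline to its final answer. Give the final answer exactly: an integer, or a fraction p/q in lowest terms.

Part 1: cross terms: (9*-10 - 27*-15)=315, (27*36 - 3*-10)=1002, (3*-15 - 9*36)=-369; twice the area = |948| = 948; area = 474; answer 474
Part 2: B1 = 474; threaded value p + q = 475; d = 25090; 25090 = 2 * 5 * 13 * 193; sigma = (1 + 2) * (1 + 5) * (1 + 13) * (1 + 193) = 3 * 6 * 14 * 194 = 48888; answer 48888
Part 3: B2 = 48888; c = -29; f(2) = 2*(-5) + 3*(-29) = -97; iterating: f(2)=-97, f(3)=-209, f(4)=-709, f(5)=-2045, f(6)=-6217, f(7)=-18569, f(8)=-55789, f(9)=-167285, f(10)=-501937, f(11)=-1505729, f(12)=-4517269, f(13)=-13551725, f(14)=-40655257, f(15)=-121965689, f(16)=-365897149, f(17)=-1097691365; answer -1097691365

-1097691365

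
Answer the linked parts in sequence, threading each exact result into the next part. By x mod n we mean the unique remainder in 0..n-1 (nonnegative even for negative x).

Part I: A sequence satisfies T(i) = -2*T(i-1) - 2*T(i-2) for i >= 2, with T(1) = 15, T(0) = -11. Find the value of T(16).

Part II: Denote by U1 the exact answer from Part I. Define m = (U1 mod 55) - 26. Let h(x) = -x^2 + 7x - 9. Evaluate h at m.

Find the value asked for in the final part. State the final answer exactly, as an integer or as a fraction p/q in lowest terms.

Part I: T(2) = -2*(15) - 2*(-11) = -8; iterating: T(2)=-8, T(3)=-14, T(4)=44, T(5)=-60, T(6)=32, T(7)=56, T(8)=-176, T(9)=240, T(10)=-128, T(11)=-224, T(12)=704, T(13)=-960, T(14)=512, T(15)=896, T(16)=-2816; answer -2816
Part II: U1 = -2816; m = 18; -1*(18)^2 + 7*(18)^1 - 9 = (-324) + (126) + (-9) = -207; answer -207

-207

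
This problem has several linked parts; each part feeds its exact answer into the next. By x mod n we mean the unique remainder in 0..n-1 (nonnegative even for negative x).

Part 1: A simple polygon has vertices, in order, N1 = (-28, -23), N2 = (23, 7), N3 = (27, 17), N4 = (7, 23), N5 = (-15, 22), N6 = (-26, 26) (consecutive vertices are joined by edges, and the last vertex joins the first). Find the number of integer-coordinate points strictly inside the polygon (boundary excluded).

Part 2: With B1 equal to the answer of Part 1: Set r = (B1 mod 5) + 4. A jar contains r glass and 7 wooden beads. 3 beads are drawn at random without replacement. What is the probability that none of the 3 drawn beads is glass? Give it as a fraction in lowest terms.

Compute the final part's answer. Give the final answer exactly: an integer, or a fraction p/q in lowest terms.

Part 1: cross terms: (-28*7 - 23*-23)=333, (23*17 - 27*7)=202, (27*23 - 7*17)=502, (7*22 - -15*23)=499, (-15*26 - -26*22)=182, (-26*-23 - -28*26)=1326; twice the area = |3044| = 3044; area = 1522; boundary points = 3 + 2 + 2 + 1 + 1 + 1 = 10; strictly interior points = area - boundary/2 + 1 = 1518; answer 1518
Part 2: B1 = 1518; r = 7; total draws C(14,3) = 364; favorable C(7,3) = 35; P = 5/52; answer 5/52

5/52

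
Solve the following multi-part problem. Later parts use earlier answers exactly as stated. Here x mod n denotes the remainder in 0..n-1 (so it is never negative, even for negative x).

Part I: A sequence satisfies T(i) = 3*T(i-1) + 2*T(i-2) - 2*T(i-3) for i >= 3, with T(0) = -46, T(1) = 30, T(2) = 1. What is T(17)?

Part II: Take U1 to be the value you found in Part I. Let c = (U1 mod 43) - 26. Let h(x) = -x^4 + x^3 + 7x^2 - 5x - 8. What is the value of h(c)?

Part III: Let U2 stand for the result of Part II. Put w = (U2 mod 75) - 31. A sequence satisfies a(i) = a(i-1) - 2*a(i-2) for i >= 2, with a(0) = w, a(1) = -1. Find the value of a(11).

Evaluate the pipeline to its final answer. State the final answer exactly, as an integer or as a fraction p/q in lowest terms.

Part I: T(3) = 3*(1) + 2*(30) - 2*(-46) = 155; iterating: T(3)=155, T(4)=407, T(5)=1529, T(6)=5091, T(7)=17517, T(8)=59675, T(9)=203877, T(10)=695947, T(11)=2376245, T(12)=8112875, T(13)=27699221, T(14)=94570923, T(15)=322885461, T(16)=1102399787, T(17)=3763828437; answer 3763828437
Part II: U1 = 3763828437; c = 12; -1*(12)^4 + 1*(12)^3 + 7*(12)^2 - 5*(12)^1 - 8 = (-20736) + (1728) + (1008) + (-60) + (-8) = -18068; answer -18068
Part III: U2 = -18068; w = -24; a(2) = 1*(-1) - 2*(-24) = 47; iterating: a(2)=47, a(3)=49, a(4)=-45, a(5)=-143, a(6)=-53, a(7)=233, a(8)=339, a(9)=-127, a(10)=-805, a(11)=-551; answer -551

-551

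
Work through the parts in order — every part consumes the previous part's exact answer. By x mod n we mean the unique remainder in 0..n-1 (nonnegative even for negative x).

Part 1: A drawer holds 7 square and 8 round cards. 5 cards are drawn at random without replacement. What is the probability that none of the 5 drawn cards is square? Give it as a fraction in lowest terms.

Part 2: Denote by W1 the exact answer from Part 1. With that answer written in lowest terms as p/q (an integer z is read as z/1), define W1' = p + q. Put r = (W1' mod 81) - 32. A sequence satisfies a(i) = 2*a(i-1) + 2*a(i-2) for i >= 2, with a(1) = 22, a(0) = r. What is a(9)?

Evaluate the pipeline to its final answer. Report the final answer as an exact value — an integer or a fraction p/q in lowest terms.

53856

Part 1: total draws C(15,5) = 3003; favorable C(8,5) = 56; P = 8/429; answer 8/429
Part 2: W1 = 8/429; threaded value p + q = 437; r = 0; a(2) = 2*(22) + 2*(0) = 44; iterating: a(2)=44, a(3)=132, a(4)=352, a(5)=968, a(6)=2640, a(7)=7216, a(8)=19712, a(9)=53856; answer 53856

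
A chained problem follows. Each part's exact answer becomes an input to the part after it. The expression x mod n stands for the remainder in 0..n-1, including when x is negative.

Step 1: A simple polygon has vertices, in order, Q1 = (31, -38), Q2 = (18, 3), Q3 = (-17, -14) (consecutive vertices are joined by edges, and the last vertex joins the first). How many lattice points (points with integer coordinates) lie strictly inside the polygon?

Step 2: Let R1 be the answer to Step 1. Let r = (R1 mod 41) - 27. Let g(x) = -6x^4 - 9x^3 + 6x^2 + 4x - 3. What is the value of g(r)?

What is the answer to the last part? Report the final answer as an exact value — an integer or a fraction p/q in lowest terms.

-68363

Step 1: cross terms: (31*3 - 18*-38)=777, (18*-14 - -17*3)=-201, (-17*-38 - 31*-14)=1080; twice the area = |1656| = 1656; area = 828; boundary points = 1 + 1 + 24 = 26; strictly interior points = area - boundary/2 + 1 = 816; answer 816
Step 2: R1 = 816; r = 10; -6*(10)^4 - 9*(10)^3 + 6*(10)^2 + 4*(10)^1 - 3 = (-60000) + (-9000) + (600) + (40) + (-3) = -68363; answer -68363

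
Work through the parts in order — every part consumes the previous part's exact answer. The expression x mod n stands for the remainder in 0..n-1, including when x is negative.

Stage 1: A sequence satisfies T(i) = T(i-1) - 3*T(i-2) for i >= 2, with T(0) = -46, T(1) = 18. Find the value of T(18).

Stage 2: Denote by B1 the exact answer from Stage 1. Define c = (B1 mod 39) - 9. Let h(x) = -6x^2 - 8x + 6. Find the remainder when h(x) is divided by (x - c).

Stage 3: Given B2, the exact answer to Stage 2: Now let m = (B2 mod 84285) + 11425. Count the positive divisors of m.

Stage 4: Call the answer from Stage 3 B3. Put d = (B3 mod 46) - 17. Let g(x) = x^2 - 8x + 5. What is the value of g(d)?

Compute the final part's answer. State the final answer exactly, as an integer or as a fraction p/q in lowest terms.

Stage 1: T(2) = 1*(18) - 3*(-46) = 156; iterating: T(2)=156, T(3)=102, T(4)=-366, T(5)=-672, T(6)=426, T(7)=2442, T(8)=1164, T(9)=-6162, T(10)=-9654, T(11)=8832, T(12)=37794, T(13)=11298, T(14)=-102084, T(15)=-135978, T(16)=170274, T(17)=578208, T(18)=67386; answer 67386
Stage 2: B1 = 67386; c = 24; remainder = value at the root: -6*(24)^2 - 8*(24)^1 + 6 = (-3456) + (-192) + (6) = -3642; answer -3642
Stage 3: B2 = -3642; m = 92068; 92068 = 2^2 * 23017; number of divisors = (2+1) * (1+1) = 6; answer 6
Stage 4: B3 = 6; d = -11; 1*(-11)^2 - 8*(-11)^1 + 5 = (121) + (88) + (5) = 214; answer 214

214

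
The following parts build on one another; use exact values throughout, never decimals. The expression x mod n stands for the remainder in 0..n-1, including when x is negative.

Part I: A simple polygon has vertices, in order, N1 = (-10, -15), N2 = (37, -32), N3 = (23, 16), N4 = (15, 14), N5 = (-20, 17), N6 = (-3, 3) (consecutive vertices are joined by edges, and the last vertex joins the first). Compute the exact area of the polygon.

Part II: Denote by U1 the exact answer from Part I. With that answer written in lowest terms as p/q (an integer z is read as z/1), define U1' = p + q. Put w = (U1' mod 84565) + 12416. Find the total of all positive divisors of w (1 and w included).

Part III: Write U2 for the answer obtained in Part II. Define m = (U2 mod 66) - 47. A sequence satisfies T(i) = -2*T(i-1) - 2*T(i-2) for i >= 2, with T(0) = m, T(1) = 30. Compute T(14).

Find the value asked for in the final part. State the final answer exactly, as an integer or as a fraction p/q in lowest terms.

Part I: cross terms: (-10*-32 - 37*-15)=875, (37*16 - 23*-32)=1328, (23*14 - 15*16)=82, (15*17 - -20*14)=535, (-20*3 - -3*17)=-9, (-3*-15 - -10*3)=75; twice the area = |2886| = 2886; area = 1443; answer 1443
Part II: U1 = 1443; threaded value p + q = 1444; w = 13860; 13860 = 2^2 * 3^2 * 5 * 7 * 11; sigma = (1 + 2 + 4) * (1 + 3 + 9) * (1 + 5) * (1 + 7) * (1 + 11) = 7 * 13 * 6 * 8 * 12 = 52416; answer 52416
Part III: U2 = 52416; m = -35; T(2) = -2*(30) - 2*(-35) = 10; iterating: T(2)=10, T(3)=-80, T(4)=140, T(5)=-120, T(6)=-40, T(7)=320, T(8)=-560, T(9)=480, T(10)=160, T(11)=-1280, T(12)=2240, T(13)=-1920, T(14)=-640; answer -640

-640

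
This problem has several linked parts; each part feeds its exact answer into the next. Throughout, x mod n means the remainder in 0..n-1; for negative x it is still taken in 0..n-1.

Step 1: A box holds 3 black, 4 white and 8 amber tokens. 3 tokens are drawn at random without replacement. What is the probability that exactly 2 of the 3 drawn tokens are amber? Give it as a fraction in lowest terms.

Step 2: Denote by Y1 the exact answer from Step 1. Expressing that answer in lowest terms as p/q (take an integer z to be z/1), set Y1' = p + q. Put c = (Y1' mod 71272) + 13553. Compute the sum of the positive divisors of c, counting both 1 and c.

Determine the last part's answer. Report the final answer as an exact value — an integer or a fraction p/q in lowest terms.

Step 1: total draws C(15,3) = 455; favorable C(8,2)*C(7,1) = 196; P = 28/65; answer 28/65
Step 2: Y1 = 28/65; threaded value p + q = 93; c = 13646; 13646 = 2 * 6823; sigma = (1 + 2) * (1 + 6823) = 3 * 6824 = 20472; answer 20472

20472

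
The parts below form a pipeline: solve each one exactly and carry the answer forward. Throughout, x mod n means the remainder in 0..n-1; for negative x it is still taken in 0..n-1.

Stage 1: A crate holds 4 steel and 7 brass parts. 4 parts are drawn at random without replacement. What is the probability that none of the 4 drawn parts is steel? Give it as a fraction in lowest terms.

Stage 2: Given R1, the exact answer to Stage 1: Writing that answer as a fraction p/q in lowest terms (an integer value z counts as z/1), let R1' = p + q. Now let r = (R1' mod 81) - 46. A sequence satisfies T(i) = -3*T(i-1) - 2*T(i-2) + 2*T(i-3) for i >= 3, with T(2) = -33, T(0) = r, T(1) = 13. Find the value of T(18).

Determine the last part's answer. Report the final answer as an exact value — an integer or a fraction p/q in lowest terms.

Stage 1: total draws C(11,4) = 330; favorable C(7,4) = 35; P = 7/66; answer 7/66
Stage 2: R1 = 7/66; threaded value p + q = 73; r = 27; T(3) = -3*(-33) - 2*(13) + 2*(27) = 127; iterating: T(3)=127, T(4)=-289, T(5)=547, T(6)=-809, T(7)=755, T(8)=447, T(9)=-4469, T(10)=14023, T(11)=-32237, T(12)=59727, T(13)=-86661, T(14)=76055, T(15)=64611, T(16)=-519265, T(17)=1580683, T(18)=-3574297; answer -3574297

-3574297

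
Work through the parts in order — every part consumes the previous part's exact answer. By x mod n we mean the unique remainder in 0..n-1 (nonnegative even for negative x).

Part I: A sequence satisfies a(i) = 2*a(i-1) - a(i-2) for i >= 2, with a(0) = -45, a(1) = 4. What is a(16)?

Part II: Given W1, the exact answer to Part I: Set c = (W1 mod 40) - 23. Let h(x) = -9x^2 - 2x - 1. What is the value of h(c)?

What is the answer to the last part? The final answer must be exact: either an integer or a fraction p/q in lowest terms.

Part I: a(2) = 2*(4) - 1*(-45) = 53; iterating: a(2)=53, a(3)=102, a(4)=151, a(5)=200, a(6)=249, a(7)=298, a(8)=347, a(9)=396, a(10)=445, a(11)=494, a(12)=543, a(13)=592, a(14)=641, a(15)=690, a(16)=739; answer 739
Part II: W1 = 739; c = -4; -9*(-4)^2 - 2*(-4)^1 - 1 = (-144) + (8) + (-1) = -137; answer -137

-137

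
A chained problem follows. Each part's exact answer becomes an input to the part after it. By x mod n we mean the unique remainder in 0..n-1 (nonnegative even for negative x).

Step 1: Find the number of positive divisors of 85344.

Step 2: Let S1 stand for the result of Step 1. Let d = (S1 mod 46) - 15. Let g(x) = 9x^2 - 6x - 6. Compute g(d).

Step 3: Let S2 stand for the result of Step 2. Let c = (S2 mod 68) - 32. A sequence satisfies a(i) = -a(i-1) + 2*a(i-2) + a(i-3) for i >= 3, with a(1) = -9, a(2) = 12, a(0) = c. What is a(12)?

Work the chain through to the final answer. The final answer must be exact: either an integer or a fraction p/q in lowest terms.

5886

Step 1: 85344 = 2^5 * 3 * 7 * 127; number of divisors = (5+1) * (1+1) * (1+1) * (1+1) = 48; answer 48
Step 2: S1 = 48; d = -13; 9*(-13)^2 - 6*(-13)^1 - 6 = (1521) + (78) + (-6) = 1593; answer 1593
Step 3: S2 = 1593; c = -3; a(3) = -1*(12) + 2*(-9) + 1*(-3) = -33; iterating: a(3)=-33, a(4)=48, a(5)=-102, a(6)=165, a(7)=-321, a(8)=549, a(9)=-1026, a(10)=1803, a(11)=-3306, a(12)=5886; answer 5886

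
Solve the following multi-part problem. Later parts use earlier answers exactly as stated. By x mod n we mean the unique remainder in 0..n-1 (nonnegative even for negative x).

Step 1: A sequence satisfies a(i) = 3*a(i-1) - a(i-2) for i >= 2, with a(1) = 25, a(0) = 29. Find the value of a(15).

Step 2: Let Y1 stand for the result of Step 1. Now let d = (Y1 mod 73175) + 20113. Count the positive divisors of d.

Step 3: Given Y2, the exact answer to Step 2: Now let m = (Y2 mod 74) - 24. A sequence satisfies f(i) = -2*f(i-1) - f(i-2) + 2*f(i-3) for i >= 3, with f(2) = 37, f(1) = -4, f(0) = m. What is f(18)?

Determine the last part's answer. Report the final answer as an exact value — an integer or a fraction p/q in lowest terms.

Step 1: a(2) = 3*(25) - 1*(29) = 46; iterating: a(2)=46, a(3)=113, a(4)=293, a(5)=766, a(6)=2005, a(7)=5249, a(8)=13742, a(9)=35977, a(10)=94189, a(11)=246590, a(12)=645581, a(13)=1690153, a(14)=4424878, a(15)=11584481; answer 11584481
Step 2: Y1 = 11584481; d = 42944; 42944 = 2^6 * 11 * 61; number of divisors = (6+1) * (1+1) * (1+1) = 28; answer 28
Step 3: Y2 = 28; m = 4; f(3) = -2*(37) - 1*(-4) + 2*(4) = -62; iterating: f(3)=-62, f(4)=79, f(5)=-22, f(6)=-159, f(7)=498, f(8)=-881, f(9)=946, f(10)=-15, f(11)=-2678, f(12)=7263, f(13)=-11878, f(14)=11137, f(15)=4130, f(16)=-43153, f(17)=104450, f(18)=-157487; answer -157487

-157487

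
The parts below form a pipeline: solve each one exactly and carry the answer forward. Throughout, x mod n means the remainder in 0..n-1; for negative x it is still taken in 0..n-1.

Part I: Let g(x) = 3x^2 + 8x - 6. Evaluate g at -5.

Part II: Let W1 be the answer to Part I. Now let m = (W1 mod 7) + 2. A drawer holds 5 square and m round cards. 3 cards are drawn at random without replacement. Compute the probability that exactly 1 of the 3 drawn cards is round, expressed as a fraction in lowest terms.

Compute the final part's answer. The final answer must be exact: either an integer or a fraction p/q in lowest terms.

Part I: 3*(-5)^2 + 8*(-5)^1 - 6 = (75) + (-40) + (-6) = 29; answer 29
Part II: W1 = 29; m = 3; total draws C(8,3) = 56; favorable C(3,1)*C(5,2) = 30; P = 15/28; answer 15/28

15/28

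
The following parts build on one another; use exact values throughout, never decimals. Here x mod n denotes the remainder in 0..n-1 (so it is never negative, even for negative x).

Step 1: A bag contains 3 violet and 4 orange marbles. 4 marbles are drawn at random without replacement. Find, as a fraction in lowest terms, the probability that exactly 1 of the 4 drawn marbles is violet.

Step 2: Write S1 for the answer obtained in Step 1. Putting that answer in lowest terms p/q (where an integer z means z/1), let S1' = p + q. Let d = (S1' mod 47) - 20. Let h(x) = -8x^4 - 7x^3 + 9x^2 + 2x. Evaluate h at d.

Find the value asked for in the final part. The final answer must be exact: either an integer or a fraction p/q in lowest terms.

Step 1: total draws C(7,4) = 35; favorable C(3,1)*C(4,3) = 12; P = 12/35; answer 12/35
Step 2: S1 = 12/35; threaded value p + q = 47; d = -20; -8*(-20)^4 - 7*(-20)^3 + 9*(-20)^2 + 2*(-20)^1 = (-1280000) + (56000) + (3600) + (-40) = -1220440; answer -1220440

-1220440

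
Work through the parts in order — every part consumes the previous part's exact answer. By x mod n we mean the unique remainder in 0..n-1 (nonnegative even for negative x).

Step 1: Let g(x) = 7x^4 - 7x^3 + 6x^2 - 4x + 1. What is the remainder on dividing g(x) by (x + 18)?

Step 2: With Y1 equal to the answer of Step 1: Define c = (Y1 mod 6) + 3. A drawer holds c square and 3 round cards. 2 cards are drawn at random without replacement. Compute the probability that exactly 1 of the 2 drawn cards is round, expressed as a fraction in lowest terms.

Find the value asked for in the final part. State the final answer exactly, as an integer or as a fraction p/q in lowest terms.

4/7

Step 1: remainder = value at the root: 7*(-18)^4 - 7*(-18)^3 + 6*(-18)^2 - 4*(-18)^1 + 1 = (734832) + (40824) + (1944) + (72) + (1) = 777673; answer 777673
Step 2: Y1 = 777673; c = 4; total draws C(7,2) = 21; favorable C(3,1)*C(4,1) = 12; P = 4/7; answer 4/7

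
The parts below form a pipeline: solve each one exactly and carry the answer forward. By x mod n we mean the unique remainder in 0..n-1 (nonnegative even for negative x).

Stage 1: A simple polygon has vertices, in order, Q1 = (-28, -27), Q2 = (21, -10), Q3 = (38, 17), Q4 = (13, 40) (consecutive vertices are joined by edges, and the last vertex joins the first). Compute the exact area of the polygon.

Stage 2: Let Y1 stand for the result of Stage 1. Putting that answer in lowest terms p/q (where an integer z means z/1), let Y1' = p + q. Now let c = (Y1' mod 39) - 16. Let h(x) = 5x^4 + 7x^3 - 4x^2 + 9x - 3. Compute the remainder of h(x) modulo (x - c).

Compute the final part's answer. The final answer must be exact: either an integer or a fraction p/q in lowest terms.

450990

Stage 1: cross terms: (-28*-10 - 21*-27)=847, (21*17 - 38*-10)=737, (38*40 - 13*17)=1299, (13*-27 - -28*40)=769; twice the area = |3652| = 3652; area = 1826; answer 1826
Stage 2: Y1 = 1826; threaded value p + q = 1827; c = 17; remainder = value at the root: 5*(17)^4 + 7*(17)^3 - 4*(17)^2 + 9*(17)^1 - 3 = (417605) + (34391) + (-1156) + (153) + (-3) = 450990; answer 450990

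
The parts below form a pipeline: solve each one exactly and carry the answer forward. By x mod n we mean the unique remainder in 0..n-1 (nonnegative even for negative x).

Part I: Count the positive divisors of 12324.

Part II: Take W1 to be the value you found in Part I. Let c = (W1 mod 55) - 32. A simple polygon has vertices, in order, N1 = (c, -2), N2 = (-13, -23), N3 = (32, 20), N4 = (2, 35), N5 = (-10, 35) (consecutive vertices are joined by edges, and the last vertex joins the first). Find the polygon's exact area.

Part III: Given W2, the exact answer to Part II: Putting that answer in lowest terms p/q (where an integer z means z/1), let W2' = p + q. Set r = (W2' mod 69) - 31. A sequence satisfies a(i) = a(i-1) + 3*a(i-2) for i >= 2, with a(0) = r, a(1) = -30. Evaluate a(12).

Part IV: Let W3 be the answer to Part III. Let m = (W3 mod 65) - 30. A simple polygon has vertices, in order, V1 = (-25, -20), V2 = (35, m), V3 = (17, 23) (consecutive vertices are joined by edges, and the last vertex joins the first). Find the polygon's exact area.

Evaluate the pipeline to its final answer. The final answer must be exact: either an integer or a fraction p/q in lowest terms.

744

Part I: 12324 = 2^2 * 3 * 13 * 79; number of divisors = (2+1) * (1+1) * (1+1) * (1+1) = 24; answer 24
Part II: W1 = 24; c = -8; cross terms: (-8*-23 - -13*-2)=158, (-13*20 - 32*-23)=476, (32*35 - 2*20)=1080, (2*35 - -10*35)=420, (-10*-2 - -8*35)=300; twice the area = |2434| = 2434; area = 1217; answer 1217
Part III: W2 = 1217; threaded value p + q = 1218; r = 14; a(2) = 1*(-30) + 3*(14) = 12; iterating: a(2)=12, a(3)=-78, a(4)=-42, a(5)=-276, a(6)=-402, a(7)=-1230, a(8)=-2436, a(9)=-6126, a(10)=-13434, a(11)=-31812, a(12)=-72114; answer -72114
Part IV: W3 = -72114; m = 6; cross terms: (-25*6 - 35*-20)=550, (35*23 - 17*6)=703, (17*-20 - -25*23)=235; twice the area = |1488| = 1488; area = 744; answer 744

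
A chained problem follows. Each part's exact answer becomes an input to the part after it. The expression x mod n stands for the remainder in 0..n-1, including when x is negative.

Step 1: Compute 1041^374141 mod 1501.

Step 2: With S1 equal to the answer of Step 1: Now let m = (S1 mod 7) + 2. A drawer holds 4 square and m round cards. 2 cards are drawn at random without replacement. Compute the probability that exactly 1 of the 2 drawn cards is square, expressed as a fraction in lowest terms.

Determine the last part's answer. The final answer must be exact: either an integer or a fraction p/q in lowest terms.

8/15

Step 1: squarings mod 1501: 1041^1=1041, 1041^2=1460, 1041^4=180, 1041^8=879, 1041^16=1127, 1041^32=283, 1041^64=536, 1041^128=605, 1041^256=1282, 1041^512=1430, 1041^1024=538, 1041^2048=1252, 1041^4096=460, 1041^8192=1460, 1041^16384=180, 1041^32768=879, 1041^65536=1127, 1041^131072=283, 1041^262144=536; 1041^374141 = 1041^1 * 1041^4 * 1041^8 * 1041^16 * 1041^32 * 1041^64 * 1041^256 * 1041^1024 * 1041^4096 * 1041^8192 * 1041^32768 * 1041^65536 * 1041^262144 = 725 (mod 1501); answer 725
Step 2: S1 = 725; m = 6; total draws C(10,2) = 45; favorable C(4,1)*C(6,1) = 24; P = 8/15; answer 8/15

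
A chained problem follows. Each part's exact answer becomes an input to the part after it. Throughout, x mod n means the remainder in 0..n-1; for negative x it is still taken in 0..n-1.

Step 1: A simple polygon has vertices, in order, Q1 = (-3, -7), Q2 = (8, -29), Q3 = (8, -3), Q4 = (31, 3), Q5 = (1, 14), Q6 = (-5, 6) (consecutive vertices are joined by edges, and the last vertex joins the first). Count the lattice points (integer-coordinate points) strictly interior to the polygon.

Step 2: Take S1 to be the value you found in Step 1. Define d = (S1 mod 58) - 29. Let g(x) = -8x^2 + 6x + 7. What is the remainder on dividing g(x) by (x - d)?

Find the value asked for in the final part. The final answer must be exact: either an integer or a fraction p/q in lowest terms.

5

Step 1: cross terms: (-3*-29 - 8*-7)=143, (8*-3 - 8*-29)=208, (8*3 - 31*-3)=117, (31*14 - 1*3)=431, (1*6 - -5*14)=76, (-5*-7 - -3*6)=53; twice the area = |1028| = 1028; area = 514; boundary points = 11 + 26 + 1 + 1 + 2 + 1 = 42; strictly interior points = area - boundary/2 + 1 = 494; answer 494
Step 2: S1 = 494; d = 1; remainder = value at the root: -8*(1)^2 + 6*(1)^1 + 7 = (-8) + (6) + (7) = 5; answer 5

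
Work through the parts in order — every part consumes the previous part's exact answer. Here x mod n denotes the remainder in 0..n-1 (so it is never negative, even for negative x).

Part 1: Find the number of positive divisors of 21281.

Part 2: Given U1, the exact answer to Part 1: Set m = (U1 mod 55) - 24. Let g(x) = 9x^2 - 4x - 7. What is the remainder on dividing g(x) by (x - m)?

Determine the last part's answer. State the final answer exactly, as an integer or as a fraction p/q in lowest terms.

Part 1: 21281 = 13 * 1637; number of divisors = (1+1) * (1+1) = 4; answer 4
Part 2: U1 = 4; m = -20; remainder = value at the root: 9*(-20)^2 - 4*(-20)^1 - 7 = (3600) + (80) + (-7) = 3673; answer 3673

3673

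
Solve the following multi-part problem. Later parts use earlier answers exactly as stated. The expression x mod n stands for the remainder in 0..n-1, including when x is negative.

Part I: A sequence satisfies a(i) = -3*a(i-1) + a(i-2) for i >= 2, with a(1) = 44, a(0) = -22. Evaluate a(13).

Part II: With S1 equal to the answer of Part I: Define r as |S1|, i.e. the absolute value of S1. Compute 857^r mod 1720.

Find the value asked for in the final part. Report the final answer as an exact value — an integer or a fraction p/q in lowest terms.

Part I: a(2) = -3*(44) + 1*(-22) = -154; iterating: a(2)=-154, a(3)=506, a(4)=-1672, a(5)=5522, a(6)=-18238, a(7)=60236, a(8)=-198946, a(9)=657074, a(10)=-2170168, a(11)=7167578, a(12)=-23672902, a(13)=78186284; answer 78186284
Part II: S1 = 78186284; r = 78186284; squarings mod 1720: 857^1=857, 857^2=9, 857^4=81, 857^8=1401, 857^16=281, 857^32=1561, 857^64=1201, 857^128=1041, 857^256=81, 857^512=1401, 857^1024=281, 857^2048=1561, 857^4096=1201, 857^8192=1041, 857^16384=81, 857^32768=1401, 857^65536=281, 857^131072=1561, 857^262144=1201, 857^524288=1041, 857^1048576=81, 857^2097152=1401, 857^4194304=281, 857^8388608=1561, 857^16777216=1201, 857^33554432=1041, 857^67108864=81; 857^78186284 = 857^4 * 857^8 * 857^32 * 857^256 * 857^512 * 857^1024 * 857^65536 * 857^524288 * 857^2097152 * 857^8388608 * 857^67108864 = 1401 (mod 1720); answer 1401

1401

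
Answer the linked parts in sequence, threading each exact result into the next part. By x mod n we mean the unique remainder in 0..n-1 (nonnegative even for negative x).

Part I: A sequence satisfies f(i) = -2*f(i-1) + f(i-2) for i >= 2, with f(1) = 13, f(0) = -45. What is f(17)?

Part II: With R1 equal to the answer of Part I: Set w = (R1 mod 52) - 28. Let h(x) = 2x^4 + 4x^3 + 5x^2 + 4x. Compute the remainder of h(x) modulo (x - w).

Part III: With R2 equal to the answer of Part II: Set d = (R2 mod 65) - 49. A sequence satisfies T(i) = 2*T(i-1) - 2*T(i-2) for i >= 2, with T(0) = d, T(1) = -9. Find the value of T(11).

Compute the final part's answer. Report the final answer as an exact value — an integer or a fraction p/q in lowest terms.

2080

Part I: f(2) = -2*(13) + 1*(-45) = -71; iterating: f(2)=-71, f(3)=155, f(4)=-381, f(5)=917, f(6)=-2215, f(7)=5347, f(8)=-12909, f(9)=31165, f(10)=-75239, f(11)=181643, f(12)=-438525, f(13)=1058693, f(14)=-2555911, f(15)=6170515, f(16)=-14896941, f(17)=35964397; answer 35964397
Part II: R1 = 35964397; w = -27; remainder = value at the root: 2*(-27)^4 + 4*(-27)^3 + 5*(-27)^2 + 4*(-27)^1 = (1062882) + (-78732) + (3645) + (-108) = 987687; answer 987687
Part III: R2 = 987687; d = -37; T(2) = 2*(-9) - 2*(-37) = 56; iterating: T(2)=56, T(3)=130, T(4)=148, T(5)=36, T(6)=-224, T(7)=-520, T(8)=-592, T(9)=-144, T(10)=896, T(11)=2080; answer 2080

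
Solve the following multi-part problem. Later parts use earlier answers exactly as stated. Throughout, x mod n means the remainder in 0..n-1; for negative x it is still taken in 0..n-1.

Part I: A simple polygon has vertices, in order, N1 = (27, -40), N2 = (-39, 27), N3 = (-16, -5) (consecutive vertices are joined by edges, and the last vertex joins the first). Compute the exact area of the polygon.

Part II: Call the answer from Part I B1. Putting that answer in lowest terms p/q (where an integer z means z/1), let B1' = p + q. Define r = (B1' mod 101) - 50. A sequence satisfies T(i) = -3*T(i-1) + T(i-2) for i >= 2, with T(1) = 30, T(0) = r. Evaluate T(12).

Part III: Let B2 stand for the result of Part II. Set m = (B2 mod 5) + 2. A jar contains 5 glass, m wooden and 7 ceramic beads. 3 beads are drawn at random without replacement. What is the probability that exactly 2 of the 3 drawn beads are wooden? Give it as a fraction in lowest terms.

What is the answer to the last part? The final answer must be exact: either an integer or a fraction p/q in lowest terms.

3/17

Part I: cross terms: (27*27 - -39*-40)=-831, (-39*-5 - -16*27)=627, (-16*-40 - 27*-5)=775; twice the area = |571| = 571; area = 571/2; answer 571/2
Part II: B1 = 571/2; threaded value p + q = 573; r = 18; T(2) = -3*(30) + 1*(18) = -72; iterating: T(2)=-72, T(3)=246, T(4)=-810, T(5)=2676, T(6)=-8838, T(7)=29190, T(8)=-96408, T(9)=318414, T(10)=-1051650, T(11)=3473364, T(12)=-11471742; answer -11471742
Part III: B2 = -11471742; m = 5; total draws C(17,3) = 680; favorable C(5,2)*C(12,1) = 120; P = 3/17; answer 3/17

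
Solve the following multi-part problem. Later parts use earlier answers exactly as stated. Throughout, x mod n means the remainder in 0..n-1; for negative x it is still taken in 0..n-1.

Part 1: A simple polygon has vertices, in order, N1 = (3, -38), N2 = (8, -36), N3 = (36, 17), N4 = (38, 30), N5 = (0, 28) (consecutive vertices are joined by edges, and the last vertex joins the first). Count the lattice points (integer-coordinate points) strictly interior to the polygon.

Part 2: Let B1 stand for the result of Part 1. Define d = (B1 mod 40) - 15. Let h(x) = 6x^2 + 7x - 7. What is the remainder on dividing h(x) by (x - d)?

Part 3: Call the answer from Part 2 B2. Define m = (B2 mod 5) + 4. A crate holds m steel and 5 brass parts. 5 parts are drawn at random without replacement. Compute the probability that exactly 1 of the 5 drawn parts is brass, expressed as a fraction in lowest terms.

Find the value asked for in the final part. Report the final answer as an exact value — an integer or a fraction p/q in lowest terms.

175/792

Part 1: cross terms: (3*-36 - 8*-38)=196, (8*17 - 36*-36)=1432, (36*30 - 38*17)=434, (38*28 - 0*30)=1064, (0*-38 - 3*28)=-84; twice the area = |3042| = 3042; area = 1521; boundary points = 1 + 1 + 1 + 2 + 3 = 8; strictly interior points = area - boundary/2 + 1 = 1518; answer 1518
Part 2: B1 = 1518; d = 23; remainder = value at the root: 6*(23)^2 + 7*(23)^1 - 7 = (3174) + (161) + (-7) = 3328; answer 3328
Part 3: B2 = 3328; m = 7; total draws C(12,5) = 792; favorable C(5,1)*C(7,4) = 175; P = 175/792; answer 175/792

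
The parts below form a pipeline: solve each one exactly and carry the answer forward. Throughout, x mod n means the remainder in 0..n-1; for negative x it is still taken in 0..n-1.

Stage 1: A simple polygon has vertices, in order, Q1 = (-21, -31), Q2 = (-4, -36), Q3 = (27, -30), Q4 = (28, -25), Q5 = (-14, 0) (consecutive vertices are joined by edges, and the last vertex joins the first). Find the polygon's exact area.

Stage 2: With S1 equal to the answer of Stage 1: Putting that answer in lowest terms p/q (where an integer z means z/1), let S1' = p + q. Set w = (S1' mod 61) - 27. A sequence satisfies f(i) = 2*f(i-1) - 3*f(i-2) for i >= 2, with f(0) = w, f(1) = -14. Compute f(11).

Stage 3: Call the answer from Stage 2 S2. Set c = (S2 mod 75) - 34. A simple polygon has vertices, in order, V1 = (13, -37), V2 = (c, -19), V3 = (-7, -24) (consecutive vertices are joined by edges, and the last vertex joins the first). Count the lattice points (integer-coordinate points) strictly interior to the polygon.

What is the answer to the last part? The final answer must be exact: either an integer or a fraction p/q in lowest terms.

153

Stage 1: cross terms: (-21*-36 - -4*-31)=632, (-4*-30 - 27*-36)=1092, (27*-25 - 28*-30)=165, (28*0 - -14*-25)=-350, (-14*-31 - -21*0)=434; twice the area = |1973| = 1973; area = 1973/2; answer 1973/2
Stage 2: S1 = 1973/2; threaded value p + q = 1975; w = -4; f(2) = 2*(-14) - 3*(-4) = -16; iterating: f(2)=-16, f(3)=10, f(4)=68, f(5)=106, f(6)=8, f(7)=-302, f(8)=-628, f(9)=-350, f(10)=1184, f(11)=3418; answer 3418
Stage 3: S2 = 3418; c = 9; cross terms: (13*-19 - 9*-37)=86, (9*-24 - -7*-19)=-349, (-7*-37 - 13*-24)=571; twice the area = |308| = 308; area = 154; boundary points = 2 + 1 + 1 = 4; strictly interior points = area - boundary/2 + 1 = 153; answer 153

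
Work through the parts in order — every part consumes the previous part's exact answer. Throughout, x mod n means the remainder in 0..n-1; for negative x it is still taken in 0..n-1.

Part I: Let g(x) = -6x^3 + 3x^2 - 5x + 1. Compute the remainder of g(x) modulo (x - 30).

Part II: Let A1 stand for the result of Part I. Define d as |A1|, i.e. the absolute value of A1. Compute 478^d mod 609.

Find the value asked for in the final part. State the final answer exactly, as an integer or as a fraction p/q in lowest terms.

Part I: remainder = value at the root: -6*(30)^3 + 3*(30)^2 - 5*(30)^1 + 1 = (-162000) + (2700) + (-150) + (1) = -159449; answer -159449
Part II: A1 = -159449; d = 159449; squarings mod 609: 478^1=478, 478^2=109, 478^4=310, 478^8=487, 478^16=268, 478^32=571, 478^64=226, 478^128=529, 478^256=310, 478^512=487, 478^1024=268, 478^2048=571, 478^4096=226, 478^8192=529, 478^16384=310, 478^32768=487, 478^65536=268, 478^131072=571; 478^159449 = 478^1 * 478^8 * 478^16 * 478^64 * 478^128 * 478^512 * 478^1024 * 478^2048 * 478^8192 * 478^16384 * 478^131072 = 214 (mod 609); answer 214

214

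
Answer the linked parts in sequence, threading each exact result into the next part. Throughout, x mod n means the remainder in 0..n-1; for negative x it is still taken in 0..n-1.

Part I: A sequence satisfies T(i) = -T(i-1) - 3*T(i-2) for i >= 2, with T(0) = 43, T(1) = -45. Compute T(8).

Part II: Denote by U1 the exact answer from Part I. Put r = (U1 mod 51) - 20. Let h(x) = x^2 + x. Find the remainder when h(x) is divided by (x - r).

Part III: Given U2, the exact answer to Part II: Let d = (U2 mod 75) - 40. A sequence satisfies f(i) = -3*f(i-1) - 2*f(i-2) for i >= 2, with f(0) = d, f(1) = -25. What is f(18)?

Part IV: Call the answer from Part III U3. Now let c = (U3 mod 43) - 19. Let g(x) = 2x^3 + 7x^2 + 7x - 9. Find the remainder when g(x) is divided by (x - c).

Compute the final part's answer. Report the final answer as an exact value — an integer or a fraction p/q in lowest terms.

129

Part I: T(2) = -1*(-45) - 3*(43) = -84; iterating: T(2)=-84, T(3)=219, T(4)=33, T(5)=-690, T(6)=591, T(7)=1479, T(8)=-3252; answer -3252
Part II: U1 = -3252; r = -8; remainder = value at the root: 1*(-8)^2 + 1*(-8)^1 = (64) + (-8) = 56; answer 56
Part III: U2 = 56; d = 16; f(2) = -3*(-25) - 2*(16) = 43; iterating: f(2)=43, f(3)=-79, f(4)=151, f(5)=-295, f(6)=583, f(7)=-1159, f(8)=2311, f(9)=-4615, f(10)=9223, f(11)=-18439, f(12)=36871, f(13)=-73735, f(14)=147463, f(15)=-294919, f(16)=589831, f(17)=-1179655, f(18)=2359303; answer 2359303
Part IV: U3 = 2359303; c = 3; remainder = value at the root: 2*(3)^3 + 7*(3)^2 + 7*(3)^1 - 9 = (54) + (63) + (21) + (-9) = 129; answer 129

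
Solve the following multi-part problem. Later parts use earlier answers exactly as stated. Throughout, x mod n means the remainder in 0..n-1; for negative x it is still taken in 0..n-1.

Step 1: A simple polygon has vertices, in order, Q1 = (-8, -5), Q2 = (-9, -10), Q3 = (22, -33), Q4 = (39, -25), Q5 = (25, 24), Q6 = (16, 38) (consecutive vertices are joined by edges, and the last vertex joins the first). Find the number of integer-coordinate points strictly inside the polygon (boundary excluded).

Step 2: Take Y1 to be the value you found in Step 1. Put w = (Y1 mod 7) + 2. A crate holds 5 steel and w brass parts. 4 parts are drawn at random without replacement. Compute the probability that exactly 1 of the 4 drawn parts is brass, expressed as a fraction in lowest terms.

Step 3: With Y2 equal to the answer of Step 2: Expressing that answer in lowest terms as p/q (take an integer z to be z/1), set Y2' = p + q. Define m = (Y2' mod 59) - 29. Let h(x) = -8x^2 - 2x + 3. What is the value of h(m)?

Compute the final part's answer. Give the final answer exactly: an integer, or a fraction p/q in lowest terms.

-187

Step 1: cross terms: (-8*-10 - -9*-5)=35, (-9*-33 - 22*-10)=517, (22*-25 - 39*-33)=737, (39*24 - 25*-25)=1561, (25*38 - 16*24)=566, (16*-5 - -8*38)=224; twice the area = |3640| = 3640; area = 1820; boundary points = 1 + 1 + 1 + 7 + 1 + 1 = 12; strictly interior points = area - boundary/2 + 1 = 1815; answer 1815
Step 2: Y1 = 1815; w = 4; total draws C(9,4) = 126; favorable C(4,1)*C(5,3) = 40; P = 20/63; answer 20/63
Step 3: Y2 = 20/63; threaded value p + q = 83; m = -5; -8*(-5)^2 - 2*(-5)^1 + 3 = (-200) + (10) + (3) = -187; answer -187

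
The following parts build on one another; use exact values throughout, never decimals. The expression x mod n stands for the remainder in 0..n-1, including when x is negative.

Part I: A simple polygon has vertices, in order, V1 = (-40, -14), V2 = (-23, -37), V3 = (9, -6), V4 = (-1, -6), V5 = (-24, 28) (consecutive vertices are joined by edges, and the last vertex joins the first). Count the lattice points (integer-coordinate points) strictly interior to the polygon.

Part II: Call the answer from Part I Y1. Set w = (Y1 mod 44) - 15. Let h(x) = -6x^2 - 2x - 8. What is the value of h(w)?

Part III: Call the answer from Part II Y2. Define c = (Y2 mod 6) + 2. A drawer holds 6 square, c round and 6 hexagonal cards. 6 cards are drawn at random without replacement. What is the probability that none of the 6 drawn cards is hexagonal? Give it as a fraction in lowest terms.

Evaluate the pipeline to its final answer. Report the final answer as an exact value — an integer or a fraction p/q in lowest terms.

11/221

Part I: cross terms: (-40*-37 - -23*-14)=1158, (-23*-6 - 9*-37)=471, (9*-6 - -1*-6)=-60, (-1*28 - -24*-6)=-172, (-24*-14 - -40*28)=1456; twice the area = |2853| = 2853; area = 2853/2; boundary points = 1 + 1 + 10 + 1 + 2 = 15; strictly interior points = area - boundary/2 + 1 = 1420; answer 1420
Part II: Y1 = 1420; w = -3; -6*(-3)^2 - 2*(-3)^1 - 8 = (-54) + (6) + (-8) = -56; answer -56
Part III: Y2 = -56; c = 6; total draws C(18,6) = 18564; favorable C(12,6) = 924; P = 11/221; answer 11/221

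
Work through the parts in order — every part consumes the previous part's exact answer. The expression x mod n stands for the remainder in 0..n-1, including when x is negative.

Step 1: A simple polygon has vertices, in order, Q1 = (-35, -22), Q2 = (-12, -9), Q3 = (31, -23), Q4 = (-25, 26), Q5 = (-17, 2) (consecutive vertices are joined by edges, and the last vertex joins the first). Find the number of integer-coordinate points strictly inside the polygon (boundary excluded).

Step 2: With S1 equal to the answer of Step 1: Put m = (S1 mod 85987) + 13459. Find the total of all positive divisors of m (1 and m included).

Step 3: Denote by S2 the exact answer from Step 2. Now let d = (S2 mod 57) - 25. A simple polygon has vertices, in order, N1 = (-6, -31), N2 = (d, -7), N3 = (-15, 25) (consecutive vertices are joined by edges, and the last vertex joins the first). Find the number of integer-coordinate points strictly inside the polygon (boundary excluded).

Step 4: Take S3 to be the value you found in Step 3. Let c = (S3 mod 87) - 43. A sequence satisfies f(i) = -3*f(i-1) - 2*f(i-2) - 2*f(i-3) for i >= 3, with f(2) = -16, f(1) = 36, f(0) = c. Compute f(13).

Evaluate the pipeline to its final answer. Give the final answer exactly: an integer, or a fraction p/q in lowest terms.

-167748

Step 1: cross terms: (-35*-9 - -12*-22)=51, (-12*-23 - 31*-9)=555, (31*26 - -25*-23)=231, (-25*2 - -17*26)=392, (-17*-22 - -35*2)=444; twice the area = |1673| = 1673; area = 1673/2; boundary points = 1 + 1 + 7 + 8 + 6 = 23; strictly interior points = area - boundary/2 + 1 = 826; answer 826
Step 2: S1 = 826; m = 14285; 14285 = 5 * 2857; sigma = (1 + 5) * (1 + 2857) = 6 * 2858 = 17148; answer 17148
Step 3: S2 = 17148; d = 23; cross terms: (-6*-7 - 23*-31)=755, (23*25 - -15*-7)=470, (-15*-31 - -6*25)=615; twice the area = |1840| = 1840; area = 920; boundary points = 1 + 2 + 1 = 4; strictly interior points = area - boundary/2 + 1 = 919; answer 919
Step 4: S3 = 919; c = 6; f(3) = -3*(-16) - 2*(36) - 2*(6) = -36; iterating: f(3)=-36, f(4)=68, f(5)=-100, f(6)=236, f(7)=-644, f(8)=1660, f(9)=-4164, f(10)=10460, f(11)=-26372, f(12)=66524, f(13)=-167748; answer -167748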